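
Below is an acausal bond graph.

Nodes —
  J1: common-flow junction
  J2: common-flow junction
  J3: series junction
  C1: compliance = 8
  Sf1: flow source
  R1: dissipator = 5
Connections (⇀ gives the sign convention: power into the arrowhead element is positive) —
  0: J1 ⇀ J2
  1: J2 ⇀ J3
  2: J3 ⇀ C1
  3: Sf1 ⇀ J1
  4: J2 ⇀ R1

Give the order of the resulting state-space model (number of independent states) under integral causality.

1  (C1 all integral)

b3 →Sf1  (Sf1 (Sf) sets flow on bond)
b0 →J1  (1-jn J1 has f-setter on 3)
b1 →J2  (1-jn J2 has f-setter on 0)
b4 →J2  (common-f at J2 fixed by 0)
b2 →J3  (1-jn J3 has f-setter on 1)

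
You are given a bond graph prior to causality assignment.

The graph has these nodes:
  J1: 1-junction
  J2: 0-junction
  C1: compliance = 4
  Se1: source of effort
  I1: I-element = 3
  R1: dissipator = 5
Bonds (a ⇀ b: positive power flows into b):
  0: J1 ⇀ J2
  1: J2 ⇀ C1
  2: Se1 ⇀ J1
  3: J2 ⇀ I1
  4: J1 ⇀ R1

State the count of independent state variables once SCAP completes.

#2 stroke→J1  (Se1 (Se) sets effort on bond)
#1 stroke→J2  (C1 integral (e out))
#0 stroke→J1  (J2 effort already set via bond 1)
#3 stroke→I1  (common-e at J2 fixed by 1)
#4 stroke→R1  (J1: last free bond brings flow in)

2  (C1, I1 all integral)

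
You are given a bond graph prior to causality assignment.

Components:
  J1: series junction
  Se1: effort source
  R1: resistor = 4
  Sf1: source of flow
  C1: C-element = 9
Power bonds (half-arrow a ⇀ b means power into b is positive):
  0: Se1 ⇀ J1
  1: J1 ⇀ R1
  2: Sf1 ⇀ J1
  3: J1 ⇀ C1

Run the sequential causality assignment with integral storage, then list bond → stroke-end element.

b0 stroke→J1
b1 stroke→J1
b2 stroke→Sf1
b3 stroke→J1

bond 0 |J1  (source Se1 imposes e)
bond 2 |Sf1  (Sf1 fixes flow; stroke at Sf1)
bond 1 |J1  (common-f at J1 fixed by 2)
bond 3 |J1  (J1 flow already set via bond 2)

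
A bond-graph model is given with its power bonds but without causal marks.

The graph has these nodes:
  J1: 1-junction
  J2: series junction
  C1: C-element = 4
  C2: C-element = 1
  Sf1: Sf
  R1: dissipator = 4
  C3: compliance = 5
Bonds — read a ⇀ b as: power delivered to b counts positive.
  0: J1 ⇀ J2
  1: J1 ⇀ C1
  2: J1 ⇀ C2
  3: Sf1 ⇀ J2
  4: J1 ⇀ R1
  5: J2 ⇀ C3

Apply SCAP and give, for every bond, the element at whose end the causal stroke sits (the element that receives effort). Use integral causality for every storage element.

β3 →Sf1  (source Sf1 imposes f)
β0 →J2  (J2: bond 3 brought flow, rest push out)
β5 →J2  (common-f at J2 fixed by 3)
β1 →J1  (J1 flow already set via bond 0)
β2 →J1  (J1 flow already set via bond 0)
β4 →J1  (J1: bond 0 brought flow, rest push out)

β0 →J2
β1 →J1
β2 →J1
β3 →Sf1
β4 →J1
β5 →J2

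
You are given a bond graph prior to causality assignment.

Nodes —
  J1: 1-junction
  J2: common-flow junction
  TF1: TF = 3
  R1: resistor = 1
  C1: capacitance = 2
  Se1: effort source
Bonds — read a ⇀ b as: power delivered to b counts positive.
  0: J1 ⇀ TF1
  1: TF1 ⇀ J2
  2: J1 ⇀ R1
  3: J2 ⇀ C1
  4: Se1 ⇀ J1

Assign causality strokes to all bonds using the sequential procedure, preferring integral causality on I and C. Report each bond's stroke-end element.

β4 stroke at J1  (Se1: effort source, stroke at far end)
β3 stroke at J2  (prefer integral on C1)
β1 stroke at TF1  (closing 1-jn rule on J2)
β0 stroke at J1  (TF1: transformer flips bond 1)
β2 stroke at R1  (only one flow-in slot at J1)

bond 0 |J1
bond 1 |TF1
bond 2 |R1
bond 3 |J2
bond 4 |J1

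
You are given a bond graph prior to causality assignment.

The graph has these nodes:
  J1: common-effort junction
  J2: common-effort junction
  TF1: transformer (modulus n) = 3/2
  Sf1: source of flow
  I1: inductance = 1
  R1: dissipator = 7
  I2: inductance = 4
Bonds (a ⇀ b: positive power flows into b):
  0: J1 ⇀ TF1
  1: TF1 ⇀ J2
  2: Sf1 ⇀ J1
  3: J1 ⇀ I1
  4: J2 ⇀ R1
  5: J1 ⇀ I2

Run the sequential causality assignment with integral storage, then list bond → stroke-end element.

bond 2 |Sf1  (Sf1 fixes flow; stroke at Sf1)
bond 3 |I1  (prefer integral on I1)
bond 5 |I2  (prefer integral on I2)
bond 0 |J1  (only one effort-in slot at J1)
bond 1 |TF1  (TF1 one-in-one-out from 0)
bond 4 |J2  (J2 needs exactly one e-in)

β0 →J1
β1 →TF1
β2 →Sf1
β3 →I1
β4 →J2
β5 →I2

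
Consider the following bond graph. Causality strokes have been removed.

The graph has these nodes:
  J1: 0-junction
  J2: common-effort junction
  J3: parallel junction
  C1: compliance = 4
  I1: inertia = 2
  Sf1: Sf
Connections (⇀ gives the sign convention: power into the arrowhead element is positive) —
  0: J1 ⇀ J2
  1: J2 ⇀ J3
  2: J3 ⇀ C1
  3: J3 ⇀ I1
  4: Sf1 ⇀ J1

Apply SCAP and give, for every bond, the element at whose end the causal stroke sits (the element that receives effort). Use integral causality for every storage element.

β4 |Sf1  (Sf1 (Sf) sets flow on bond)
β0 |J1  (closing 0-jn rule on J1)
β1 |J2  (only one effort-in slot at J2)
β2 |J3  (C1 integral (e out))
β3 |I1  (J3: bond 2 brought effort, rest push out)

b0 →J1
b1 →J2
b2 →J3
b3 →I1
b4 →Sf1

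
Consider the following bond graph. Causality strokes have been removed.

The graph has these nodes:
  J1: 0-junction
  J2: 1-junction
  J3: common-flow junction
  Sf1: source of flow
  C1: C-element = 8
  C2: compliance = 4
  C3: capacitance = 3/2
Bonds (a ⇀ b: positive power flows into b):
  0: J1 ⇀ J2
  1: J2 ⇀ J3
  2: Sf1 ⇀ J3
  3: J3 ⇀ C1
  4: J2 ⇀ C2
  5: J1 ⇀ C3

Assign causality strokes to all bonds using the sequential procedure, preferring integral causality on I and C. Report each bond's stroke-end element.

#0 →J2
#1 →J3
#2 →Sf1
#3 →J3
#4 →J2
#5 →J1

b2 stroke at Sf1  (Sf1 (Sf) sets flow on bond)
b1 stroke at J3  (1-jn J3 has f-setter on 2)
b3 stroke at J3  (J3: bond 2 brought flow, rest push out)
b0 stroke at J2  (J2 flow already set via bond 1)
b4 stroke at J2  (common-f at J2 fixed by 1)
b5 stroke at J1  (J1: last free bond brings effort in)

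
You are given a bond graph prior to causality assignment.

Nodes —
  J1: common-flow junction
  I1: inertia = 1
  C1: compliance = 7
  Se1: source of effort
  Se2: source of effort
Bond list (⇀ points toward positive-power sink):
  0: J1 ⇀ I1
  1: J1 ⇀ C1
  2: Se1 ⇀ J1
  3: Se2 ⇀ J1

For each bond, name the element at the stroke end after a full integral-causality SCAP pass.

β2 stroke→J1  (Se1: effort source, stroke at far end)
β3 stroke→J1  (Se2: effort source, stroke at far end)
β0 stroke→I1  (I1: I, integral causality)
β1 stroke→J1  (J1: bond 0 brought flow, rest push out)

b0 stroke at I1
b1 stroke at J1
b2 stroke at J1
b3 stroke at J1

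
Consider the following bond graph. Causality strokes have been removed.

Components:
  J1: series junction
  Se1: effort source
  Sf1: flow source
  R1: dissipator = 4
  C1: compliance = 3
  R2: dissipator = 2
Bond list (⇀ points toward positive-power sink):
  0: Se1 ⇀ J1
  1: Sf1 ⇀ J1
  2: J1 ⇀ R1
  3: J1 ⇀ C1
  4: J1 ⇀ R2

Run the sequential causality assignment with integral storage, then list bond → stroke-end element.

bond 0 |J1
bond 1 |Sf1
bond 2 |J1
bond 3 |J1
bond 4 |J1

#0 stroke→J1  (Se1 (Se) sets effort on bond)
#1 stroke→Sf1  (source Sf1 imposes f)
#2 stroke→J1  (1-jn J1 has f-setter on 1)
#3 stroke→J1  (J1 flow already set via bond 1)
#4 stroke→J1  (J1 flow already set via bond 1)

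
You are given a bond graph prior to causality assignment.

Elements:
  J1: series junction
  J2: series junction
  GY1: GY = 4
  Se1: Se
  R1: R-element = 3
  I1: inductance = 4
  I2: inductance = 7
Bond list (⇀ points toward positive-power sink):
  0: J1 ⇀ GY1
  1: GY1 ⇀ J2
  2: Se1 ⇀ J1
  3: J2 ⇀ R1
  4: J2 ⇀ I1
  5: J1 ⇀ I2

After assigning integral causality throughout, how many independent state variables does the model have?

2  (I1, I2 all integral)

bond 2 stroke→J1  (Se1 fixes effort; stroke away)
bond 4 stroke→I1  (I1 outputs flow p/I1)
bond 1 stroke→J2  (1-jn J2 has f-setter on 4)
bond 3 stroke→J2  (J2: bond 4 brought flow, rest push out)
bond 0 stroke→J1  (GY1: gyrator matches bond 1)
bond 5 stroke→I2  (J1: last free bond brings flow in)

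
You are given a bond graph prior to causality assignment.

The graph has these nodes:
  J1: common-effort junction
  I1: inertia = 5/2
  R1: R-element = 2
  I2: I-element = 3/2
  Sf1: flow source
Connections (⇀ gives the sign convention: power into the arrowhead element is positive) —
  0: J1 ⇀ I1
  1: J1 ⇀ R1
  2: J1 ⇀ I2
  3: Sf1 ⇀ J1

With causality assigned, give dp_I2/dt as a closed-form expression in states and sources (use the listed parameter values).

bond 3 stroke at Sf1  (Sf1 (Sf) sets flow on bond)
bond 0 stroke at I1  (prefer integral on I1)
bond 2 stroke at I2  (I2 outputs flow p/I2)
bond 1 stroke at J1  (only one effort-in slot at J1)

dp_I2/dt = 2*F_Sf1 - 4*p_I1/5 - 4*p_I2/3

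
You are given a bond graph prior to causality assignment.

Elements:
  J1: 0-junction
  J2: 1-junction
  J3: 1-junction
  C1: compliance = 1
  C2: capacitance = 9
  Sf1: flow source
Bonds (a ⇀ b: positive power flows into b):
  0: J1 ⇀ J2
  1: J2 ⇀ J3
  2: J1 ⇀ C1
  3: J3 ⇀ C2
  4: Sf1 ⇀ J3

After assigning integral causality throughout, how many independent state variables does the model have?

bond 4 →Sf1  (Sf1 (Sf) sets flow on bond)
bond 1 →J3  (1-jn J3 has f-setter on 4)
bond 3 →J3  (1-jn J3 has f-setter on 4)
bond 0 →J2  (1-jn J2 has f-setter on 1)
bond 2 →J1  (only one effort-in slot at J1)

2  (C1, C2 all integral)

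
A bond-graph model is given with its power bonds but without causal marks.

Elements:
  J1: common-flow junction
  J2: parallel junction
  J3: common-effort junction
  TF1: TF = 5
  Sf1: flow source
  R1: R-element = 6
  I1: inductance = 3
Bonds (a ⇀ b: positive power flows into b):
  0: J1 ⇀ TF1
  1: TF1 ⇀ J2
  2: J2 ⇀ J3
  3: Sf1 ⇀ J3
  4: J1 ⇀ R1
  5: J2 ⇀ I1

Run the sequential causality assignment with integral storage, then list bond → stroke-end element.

#0 →TF1
#1 →J2
#2 →J3
#3 →Sf1
#4 →J1
#5 →I1

β3 →Sf1  (Sf1 (Sf) sets flow on bond)
β2 →J3  (J3: last free bond brings effort in)
β5 →I1  (prefer integral on I1)
β1 →J2  (J2 needs exactly one e-in)
β0 →TF1  (TF1 one-in-one-out from 1)
β4 →J1  (J1 flow already set via bond 0)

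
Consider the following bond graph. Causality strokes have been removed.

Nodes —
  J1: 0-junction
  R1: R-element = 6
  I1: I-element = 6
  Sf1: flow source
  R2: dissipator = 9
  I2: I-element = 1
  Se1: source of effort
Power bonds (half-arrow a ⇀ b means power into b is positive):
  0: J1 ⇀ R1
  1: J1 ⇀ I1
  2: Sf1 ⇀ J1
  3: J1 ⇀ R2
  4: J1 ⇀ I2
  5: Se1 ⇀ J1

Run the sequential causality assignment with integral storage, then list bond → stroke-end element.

b0 stroke at R1
b1 stroke at I1
b2 stroke at Sf1
b3 stroke at R2
b4 stroke at I2
b5 stroke at J1

β2 stroke→Sf1  (Sf1 fixes flow; stroke at Sf1)
β5 stroke→J1  (Se1: effort source, stroke at far end)
β0 stroke→R1  (J1: bond 5 brought effort, rest push out)
β1 stroke→I1  (0-jn J1 has e-setter on 5)
β3 stroke→R2  (J1: bond 5 brought effort, rest push out)
β4 stroke→I2  (common-e at J1 fixed by 5)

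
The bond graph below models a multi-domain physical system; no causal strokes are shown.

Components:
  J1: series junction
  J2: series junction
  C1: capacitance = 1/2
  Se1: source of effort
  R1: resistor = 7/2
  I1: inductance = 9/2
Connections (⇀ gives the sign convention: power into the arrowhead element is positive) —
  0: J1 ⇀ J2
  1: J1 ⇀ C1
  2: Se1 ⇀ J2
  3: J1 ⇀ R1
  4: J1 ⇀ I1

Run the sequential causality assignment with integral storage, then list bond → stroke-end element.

#0 stroke at J1
#1 stroke at J1
#2 stroke at J2
#3 stroke at J1
#4 stroke at I1

b2 →J2  (Se1 (Se) sets effort on bond)
b0 →J1  (J2: last free bond brings flow in)
b1 →J1  (prefer integral on C1)
b4 →I1  (prefer integral on I1)
b3 →J1  (J1: bond 4 brought flow, rest push out)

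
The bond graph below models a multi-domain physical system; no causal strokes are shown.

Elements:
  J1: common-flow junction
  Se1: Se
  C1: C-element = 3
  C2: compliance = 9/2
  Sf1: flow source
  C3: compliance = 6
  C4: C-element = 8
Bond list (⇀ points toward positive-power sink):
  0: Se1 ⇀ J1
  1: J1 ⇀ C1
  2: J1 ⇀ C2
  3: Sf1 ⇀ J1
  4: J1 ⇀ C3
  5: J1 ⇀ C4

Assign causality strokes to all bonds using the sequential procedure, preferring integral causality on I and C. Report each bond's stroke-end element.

#0 |J1  (Se1: effort source, stroke at far end)
#3 |Sf1  (Sf1 (Sf) sets flow on bond)
#1 |J1  (J1: bond 3 brought flow, rest push out)
#2 |J1  (1-jn J1 has f-setter on 3)
#4 |J1  (J1: bond 3 brought flow, rest push out)
#5 |J1  (1-jn J1 has f-setter on 3)

b0 →J1
b1 →J1
b2 →J1
b3 →Sf1
b4 →J1
b5 →J1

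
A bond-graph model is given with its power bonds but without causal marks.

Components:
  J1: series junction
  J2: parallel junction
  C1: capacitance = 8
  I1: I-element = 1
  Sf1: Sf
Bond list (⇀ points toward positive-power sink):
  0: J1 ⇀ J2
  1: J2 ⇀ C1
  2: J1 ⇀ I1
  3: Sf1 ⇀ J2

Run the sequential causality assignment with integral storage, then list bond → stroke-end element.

#3 stroke at Sf1  (source Sf1 imposes f)
#1 stroke at J2  (C1: C, integral causality)
#0 stroke at J1  (common-e at J2 fixed by 1)
#2 stroke at I1  (J1 needs exactly one f-in)

β0 |J1
β1 |J2
β2 |I1
β3 |Sf1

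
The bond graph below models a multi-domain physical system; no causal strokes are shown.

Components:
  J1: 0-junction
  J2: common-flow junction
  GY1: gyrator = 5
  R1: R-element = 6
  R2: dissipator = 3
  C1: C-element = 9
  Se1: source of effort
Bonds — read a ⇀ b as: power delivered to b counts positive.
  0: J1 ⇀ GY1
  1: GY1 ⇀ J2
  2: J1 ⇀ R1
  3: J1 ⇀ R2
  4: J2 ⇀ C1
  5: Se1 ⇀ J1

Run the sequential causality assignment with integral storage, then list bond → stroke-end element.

b5 stroke at J1  (Se1 fixes effort; stroke away)
b0 stroke at GY1  (J1 effort already set via bond 5)
b2 stroke at R1  (J1: bond 5 brought effort, rest push out)
b3 stroke at R2  (J1: bond 5 brought effort, rest push out)
b1 stroke at GY1  (GY1: gyrator matches bond 0)
b4 stroke at J2  (J2: bond 1 brought flow, rest push out)

#0 stroke→GY1
#1 stroke→GY1
#2 stroke→R1
#3 stroke→R2
#4 stroke→J2
#5 stroke→J1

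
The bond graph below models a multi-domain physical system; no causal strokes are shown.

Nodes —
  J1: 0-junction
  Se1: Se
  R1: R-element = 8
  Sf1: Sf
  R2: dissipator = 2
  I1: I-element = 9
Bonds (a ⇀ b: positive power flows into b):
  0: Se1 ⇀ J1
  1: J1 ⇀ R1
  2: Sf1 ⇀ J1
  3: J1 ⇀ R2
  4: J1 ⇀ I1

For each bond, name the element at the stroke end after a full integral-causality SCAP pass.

bond 0 |J1  (source Se1 imposes e)
bond 2 |Sf1  (Sf1: flow source, stroke at near end)
bond 1 |R1  (0-jn J1 has e-setter on 0)
bond 3 |R2  (J1: bond 0 brought effort, rest push out)
bond 4 |I1  (common-e at J1 fixed by 0)

b0 |J1
b1 |R1
b2 |Sf1
b3 |R2
b4 |I1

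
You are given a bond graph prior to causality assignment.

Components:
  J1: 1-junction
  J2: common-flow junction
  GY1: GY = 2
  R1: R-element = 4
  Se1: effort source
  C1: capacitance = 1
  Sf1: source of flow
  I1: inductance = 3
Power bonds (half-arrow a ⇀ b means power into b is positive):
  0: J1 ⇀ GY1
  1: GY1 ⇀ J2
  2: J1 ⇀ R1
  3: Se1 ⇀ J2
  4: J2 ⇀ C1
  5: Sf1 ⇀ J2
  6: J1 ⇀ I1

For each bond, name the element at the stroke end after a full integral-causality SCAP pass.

b0 →J1
b1 →J2
b2 →J1
b3 →J2
b4 →J2
b5 →Sf1
b6 →I1

β3 →J2  (Se1 (Se) sets effort on bond)
β5 →Sf1  (Sf1 fixes flow; stroke at Sf1)
β1 →J2  (J2 flow already set via bond 5)
β4 →J2  (J2: bond 5 brought flow, rest push out)
β0 →J1  (GY1 both-in/both-out from 1)
β6 →I1  (I1 outputs flow p/I1)
β2 →J1  (J1: bond 6 brought flow, rest push out)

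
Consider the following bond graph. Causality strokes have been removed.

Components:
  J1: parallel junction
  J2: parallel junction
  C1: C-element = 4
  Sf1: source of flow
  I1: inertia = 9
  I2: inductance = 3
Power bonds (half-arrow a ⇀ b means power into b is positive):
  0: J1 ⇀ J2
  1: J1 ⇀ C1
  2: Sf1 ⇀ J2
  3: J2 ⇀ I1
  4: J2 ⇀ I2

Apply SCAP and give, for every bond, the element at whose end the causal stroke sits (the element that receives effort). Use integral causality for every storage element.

β2 |Sf1  (Sf1: flow source, stroke at near end)
β1 |J1  (C1 integral (e out))
β0 |J2  (J1: bond 1 brought effort, rest push out)
β3 |I1  (J2: bond 0 brought effort, rest push out)
β4 |I2  (J2: bond 0 brought effort, rest push out)

b0 |J2
b1 |J1
b2 |Sf1
b3 |I1
b4 |I2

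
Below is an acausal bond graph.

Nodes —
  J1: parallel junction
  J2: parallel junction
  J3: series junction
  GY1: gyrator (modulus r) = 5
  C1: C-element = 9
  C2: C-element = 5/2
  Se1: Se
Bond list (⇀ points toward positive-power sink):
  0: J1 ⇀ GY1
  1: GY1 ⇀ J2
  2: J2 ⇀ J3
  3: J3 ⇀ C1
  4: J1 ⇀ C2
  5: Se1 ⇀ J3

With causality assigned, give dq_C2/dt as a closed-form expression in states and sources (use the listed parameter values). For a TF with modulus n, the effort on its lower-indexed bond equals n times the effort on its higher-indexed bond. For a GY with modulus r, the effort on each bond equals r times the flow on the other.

β5 |J3  (source Se1 imposes e)
β3 |J3  (prefer integral on C1)
β2 |J2  (J3: last free bond brings flow in)
β1 |GY1  (J2 effort already set via bond 2)
β0 |GY1  (GY1 both-in/both-out from 1)
β4 |J1  (J1: last free bond brings effort in)

dq_C2/dt = E_Se1/5 - q_C1/45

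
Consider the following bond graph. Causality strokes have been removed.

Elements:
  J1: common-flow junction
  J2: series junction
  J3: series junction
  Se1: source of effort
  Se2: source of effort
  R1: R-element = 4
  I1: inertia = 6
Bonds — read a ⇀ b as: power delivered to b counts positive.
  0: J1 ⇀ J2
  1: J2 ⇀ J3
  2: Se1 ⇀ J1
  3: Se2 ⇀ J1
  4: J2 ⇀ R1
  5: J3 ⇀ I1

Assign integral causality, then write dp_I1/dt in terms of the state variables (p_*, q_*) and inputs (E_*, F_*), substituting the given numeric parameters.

dp_I1/dt = E_Se1 + E_Se2 - 2*p_I1/3

#2 →J1  (source Se1 imposes e)
#3 →J1  (source Se2 imposes e)
#0 →J2  (closing 1-jn rule on J1)
#5 →I1  (I1 integral (f out))
#1 →J3  (common-f at J3 fixed by 5)
#4 →J2  (1-jn J2 has f-setter on 1)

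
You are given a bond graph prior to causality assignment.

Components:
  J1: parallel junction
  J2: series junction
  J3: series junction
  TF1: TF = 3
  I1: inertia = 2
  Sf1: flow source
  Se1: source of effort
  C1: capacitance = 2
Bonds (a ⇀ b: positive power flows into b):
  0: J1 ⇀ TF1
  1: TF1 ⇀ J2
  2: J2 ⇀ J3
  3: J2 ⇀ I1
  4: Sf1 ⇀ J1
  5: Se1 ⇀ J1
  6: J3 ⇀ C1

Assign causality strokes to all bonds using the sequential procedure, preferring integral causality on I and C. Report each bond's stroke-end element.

bond 0 stroke→TF1
bond 1 stroke→J2
bond 2 stroke→J2
bond 3 stroke→I1
bond 4 stroke→Sf1
bond 5 stroke→J1
bond 6 stroke→J3

#4 |Sf1  (Sf1: flow source, stroke at near end)
#5 |J1  (Se1: effort source, stroke at far end)
#0 |TF1  (J1 effort already set via bond 5)
#1 |J2  (TF1: transformer flips bond 0)
#3 |I1  (I1 integral (f out))
#2 |J2  (1-jn J2 has f-setter on 3)
#6 |J3  (1-jn J3 has f-setter on 2)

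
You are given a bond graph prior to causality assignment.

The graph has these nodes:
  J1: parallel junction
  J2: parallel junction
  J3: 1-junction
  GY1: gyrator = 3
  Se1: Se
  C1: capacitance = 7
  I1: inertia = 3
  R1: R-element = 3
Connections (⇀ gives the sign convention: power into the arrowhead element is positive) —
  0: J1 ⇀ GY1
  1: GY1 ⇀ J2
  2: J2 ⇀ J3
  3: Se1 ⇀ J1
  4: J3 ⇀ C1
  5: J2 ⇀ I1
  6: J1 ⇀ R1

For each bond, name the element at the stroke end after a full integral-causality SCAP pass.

β3 stroke→J1  (Se1 fixes effort; stroke away)
β0 stroke→GY1  (J1: bond 3 brought effort, rest push out)
β6 stroke→R1  (J1: bond 3 brought effort, rest push out)
β1 stroke→GY1  (GY GY1: same side as bond 0)
β4 stroke→J3  (prefer integral on C1)
β2 stroke→J2  (J3 needs exactly one f-in)
β5 stroke→I1  (J2: bond 2 brought effort, rest push out)

b0 |GY1
b1 |GY1
b2 |J2
b3 |J1
b4 |J3
b5 |I1
b6 |R1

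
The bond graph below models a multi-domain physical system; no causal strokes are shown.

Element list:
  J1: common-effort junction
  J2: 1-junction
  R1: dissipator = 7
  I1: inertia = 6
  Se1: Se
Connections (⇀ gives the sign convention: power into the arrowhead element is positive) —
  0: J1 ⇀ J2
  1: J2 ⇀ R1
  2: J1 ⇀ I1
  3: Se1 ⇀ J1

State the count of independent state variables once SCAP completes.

1  (I1 all integral)

β3 →J1  (Se1 fixes effort; stroke away)
β0 →J2  (0-jn J1 has e-setter on 3)
β2 →I1  (0-jn J1 has e-setter on 3)
β1 →R1  (J2 needs exactly one f-in)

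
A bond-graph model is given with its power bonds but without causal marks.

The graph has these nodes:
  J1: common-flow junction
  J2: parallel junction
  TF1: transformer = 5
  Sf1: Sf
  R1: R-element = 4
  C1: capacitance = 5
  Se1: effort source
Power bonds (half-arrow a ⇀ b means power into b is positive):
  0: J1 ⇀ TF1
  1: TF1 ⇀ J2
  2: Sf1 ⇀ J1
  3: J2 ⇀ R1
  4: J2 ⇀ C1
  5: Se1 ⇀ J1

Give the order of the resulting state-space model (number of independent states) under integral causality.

bond 2 |Sf1  (source Sf1 imposes f)
bond 5 |J1  (Se1 (Se) sets effort on bond)
bond 0 |J1  (common-f at J1 fixed by 2)
bond 1 |TF1  (through TF1, causality passes straight; one stroke at TF1)
bond 4 |J2  (C1: C, integral causality)
bond 3 |R1  (common-e at J2 fixed by 4)

1  (C1 all integral)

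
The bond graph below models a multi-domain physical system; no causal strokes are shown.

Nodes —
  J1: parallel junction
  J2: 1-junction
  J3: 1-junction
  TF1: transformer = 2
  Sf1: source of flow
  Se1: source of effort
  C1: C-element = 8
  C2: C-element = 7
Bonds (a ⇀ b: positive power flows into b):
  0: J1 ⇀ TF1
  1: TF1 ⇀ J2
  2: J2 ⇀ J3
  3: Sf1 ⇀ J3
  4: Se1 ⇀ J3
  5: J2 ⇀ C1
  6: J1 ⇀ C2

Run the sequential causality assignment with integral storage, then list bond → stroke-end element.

b3 stroke at Sf1  (Sf1: flow source, stroke at near end)
b4 stroke at J3  (Se1: effort source, stroke at far end)
b2 stroke at J3  (1-jn J3 has f-setter on 3)
b1 stroke at J2  (1-jn J2 has f-setter on 2)
b5 stroke at J2  (J2: bond 2 brought flow, rest push out)
b0 stroke at TF1  (TF1 one-in-one-out from 1)
b6 stroke at J1  (closing 0-jn rule on J1)

β0 stroke→TF1
β1 stroke→J2
β2 stroke→J3
β3 stroke→Sf1
β4 stroke→J3
β5 stroke→J2
β6 stroke→J1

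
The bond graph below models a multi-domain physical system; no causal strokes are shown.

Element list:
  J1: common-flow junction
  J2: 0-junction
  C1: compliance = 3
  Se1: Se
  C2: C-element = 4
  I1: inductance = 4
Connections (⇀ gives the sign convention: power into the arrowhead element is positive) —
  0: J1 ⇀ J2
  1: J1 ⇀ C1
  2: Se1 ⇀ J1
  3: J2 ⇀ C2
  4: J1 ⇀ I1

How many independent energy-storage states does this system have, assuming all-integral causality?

3  (C1, C2, I1 all integral)

b2 |J1  (Se1: effort source, stroke at far end)
b1 |J1  (prefer integral on C1)
b3 |J2  (C2 integral (e out))
b0 |J1  (common-e at J2 fixed by 3)
b4 |I1  (J1 needs exactly one f-in)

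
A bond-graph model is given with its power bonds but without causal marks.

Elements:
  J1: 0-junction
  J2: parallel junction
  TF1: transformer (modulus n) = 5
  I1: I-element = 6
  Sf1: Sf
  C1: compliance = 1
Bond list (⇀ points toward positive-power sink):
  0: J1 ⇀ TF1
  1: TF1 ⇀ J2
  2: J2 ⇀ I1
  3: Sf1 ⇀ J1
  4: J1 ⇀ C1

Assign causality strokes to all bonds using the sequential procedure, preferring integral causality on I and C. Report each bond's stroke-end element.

β3 →Sf1  (source Sf1 imposes f)
β2 →I1  (prefer integral on I1)
β1 →J2  (J2 needs exactly one e-in)
β0 →TF1  (TF1: transformer flips bond 1)
β4 →J1  (closing 0-jn rule on J1)

β0 stroke→TF1
β1 stroke→J2
β2 stroke→I1
β3 stroke→Sf1
β4 stroke→J1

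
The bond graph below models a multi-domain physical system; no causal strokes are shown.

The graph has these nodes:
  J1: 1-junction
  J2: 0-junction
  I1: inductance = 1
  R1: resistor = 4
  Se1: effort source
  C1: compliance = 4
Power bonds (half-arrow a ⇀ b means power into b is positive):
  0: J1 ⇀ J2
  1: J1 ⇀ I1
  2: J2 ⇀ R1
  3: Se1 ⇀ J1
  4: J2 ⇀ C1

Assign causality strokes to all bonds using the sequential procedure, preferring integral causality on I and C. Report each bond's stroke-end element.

bond 3 stroke→J1  (Se1 fixes effort; stroke away)
bond 1 stroke→I1  (I1: I, integral causality)
bond 0 stroke→J1  (1-jn J1 has f-setter on 1)
bond 4 stroke→J2  (C1: C, integral causality)
bond 2 stroke→R1  (common-e at J2 fixed by 4)

#0 →J1
#1 →I1
#2 →R1
#3 →J1
#4 →J2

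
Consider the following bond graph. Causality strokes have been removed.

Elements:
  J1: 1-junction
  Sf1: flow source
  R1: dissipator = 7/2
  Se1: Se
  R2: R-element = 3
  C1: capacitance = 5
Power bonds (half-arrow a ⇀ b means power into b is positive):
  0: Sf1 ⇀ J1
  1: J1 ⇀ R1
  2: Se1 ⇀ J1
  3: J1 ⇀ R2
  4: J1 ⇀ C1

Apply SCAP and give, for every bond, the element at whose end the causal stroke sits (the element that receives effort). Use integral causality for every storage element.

bond 0 |Sf1
bond 1 |J1
bond 2 |J1
bond 3 |J1
bond 4 |J1

b0 stroke→Sf1  (Sf1 fixes flow; stroke at Sf1)
b2 stroke→J1  (source Se1 imposes e)
b1 stroke→J1  (J1: bond 0 brought flow, rest push out)
b3 stroke→J1  (1-jn J1 has f-setter on 0)
b4 stroke→J1  (J1 flow already set via bond 0)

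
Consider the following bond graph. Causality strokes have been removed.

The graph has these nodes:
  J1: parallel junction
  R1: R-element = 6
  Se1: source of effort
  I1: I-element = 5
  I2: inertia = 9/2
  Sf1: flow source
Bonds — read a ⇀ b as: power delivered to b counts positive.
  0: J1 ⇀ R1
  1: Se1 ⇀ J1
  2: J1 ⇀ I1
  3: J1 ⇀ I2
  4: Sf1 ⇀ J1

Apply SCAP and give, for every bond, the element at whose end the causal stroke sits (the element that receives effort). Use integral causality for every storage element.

b0 →R1
b1 →J1
b2 →I1
b3 →I2
b4 →Sf1

bond 1 |J1  (Se1 (Se) sets effort on bond)
bond 4 |Sf1  (Sf1: flow source, stroke at near end)
bond 0 |R1  (J1 effort already set via bond 1)
bond 2 |I1  (J1 effort already set via bond 1)
bond 3 |I2  (J1 effort already set via bond 1)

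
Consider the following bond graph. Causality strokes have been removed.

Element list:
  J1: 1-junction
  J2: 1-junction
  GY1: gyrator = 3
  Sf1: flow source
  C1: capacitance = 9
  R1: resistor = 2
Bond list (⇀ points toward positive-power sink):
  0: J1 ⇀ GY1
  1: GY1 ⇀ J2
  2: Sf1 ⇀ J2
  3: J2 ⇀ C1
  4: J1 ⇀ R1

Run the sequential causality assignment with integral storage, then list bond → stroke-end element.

#0 stroke→J1
#1 stroke→J2
#2 stroke→Sf1
#3 stroke→J2
#4 stroke→R1

bond 2 →Sf1  (Sf1: flow source, stroke at near end)
bond 1 →J2  (J2 flow already set via bond 2)
bond 3 →J2  (J2 flow already set via bond 2)
bond 0 →J1  (GY1 both-in/both-out from 1)
bond 4 →R1  (J1 needs exactly one f-in)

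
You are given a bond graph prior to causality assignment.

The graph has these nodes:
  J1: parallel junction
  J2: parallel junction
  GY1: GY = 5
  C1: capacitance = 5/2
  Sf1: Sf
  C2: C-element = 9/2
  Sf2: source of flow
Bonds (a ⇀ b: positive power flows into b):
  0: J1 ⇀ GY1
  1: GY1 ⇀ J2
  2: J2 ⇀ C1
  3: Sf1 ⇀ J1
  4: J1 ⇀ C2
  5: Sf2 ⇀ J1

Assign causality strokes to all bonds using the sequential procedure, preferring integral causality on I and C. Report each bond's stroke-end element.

b3 stroke→Sf1  (Sf1: flow source, stroke at near end)
b5 stroke→Sf2  (source Sf2 imposes f)
b2 stroke→J2  (prefer integral on C1)
b1 stroke→GY1  (common-e at J2 fixed by 2)
b0 stroke→GY1  (GY1: gyrator matches bond 1)
b4 stroke→J1  (J1 needs exactly one e-in)

#0 stroke→GY1
#1 stroke→GY1
#2 stroke→J2
#3 stroke→Sf1
#4 stroke→J1
#5 stroke→Sf2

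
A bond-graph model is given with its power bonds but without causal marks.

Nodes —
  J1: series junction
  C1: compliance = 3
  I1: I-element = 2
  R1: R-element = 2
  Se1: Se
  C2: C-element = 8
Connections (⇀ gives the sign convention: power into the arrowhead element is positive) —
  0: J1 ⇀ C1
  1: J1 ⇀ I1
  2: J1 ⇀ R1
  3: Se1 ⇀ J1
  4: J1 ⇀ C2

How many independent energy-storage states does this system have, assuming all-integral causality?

3  (C1, C2, I1 all integral)

b3 |J1  (Se1 fixes effort; stroke away)
b0 |J1  (C1 integral (e out))
b1 |I1  (prefer integral on I1)
b2 |J1  (J1: bond 1 brought flow, rest push out)
b4 |J1  (J1: bond 1 brought flow, rest push out)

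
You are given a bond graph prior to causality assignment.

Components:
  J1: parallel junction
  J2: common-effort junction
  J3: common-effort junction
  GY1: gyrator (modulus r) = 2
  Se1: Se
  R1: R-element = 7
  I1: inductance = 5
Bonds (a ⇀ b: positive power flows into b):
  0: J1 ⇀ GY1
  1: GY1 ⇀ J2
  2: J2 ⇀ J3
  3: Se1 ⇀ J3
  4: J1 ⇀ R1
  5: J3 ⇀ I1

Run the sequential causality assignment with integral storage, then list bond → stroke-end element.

#0 stroke→GY1
#1 stroke→GY1
#2 stroke→J2
#3 stroke→J3
#4 stroke→J1
#5 stroke→I1

b3 stroke→J3  (source Se1 imposes e)
b2 stroke→J2  (0-jn J3 has e-setter on 3)
b5 stroke→I1  (common-e at J3 fixed by 3)
b1 stroke→GY1  (common-e at J2 fixed by 2)
b0 stroke→GY1  (GY GY1: same side as bond 1)
b4 stroke→J1  (only one effort-in slot at J1)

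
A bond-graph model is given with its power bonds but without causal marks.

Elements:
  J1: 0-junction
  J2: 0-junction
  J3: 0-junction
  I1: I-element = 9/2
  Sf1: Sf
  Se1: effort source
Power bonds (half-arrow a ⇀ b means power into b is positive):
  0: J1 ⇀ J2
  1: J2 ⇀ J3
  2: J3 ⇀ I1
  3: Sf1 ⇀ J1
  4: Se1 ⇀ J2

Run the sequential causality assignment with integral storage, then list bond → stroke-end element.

bond 0 →J1
bond 1 →J3
bond 2 →I1
bond 3 →Sf1
bond 4 →J2

β3 stroke→Sf1  (Sf1 (Sf) sets flow on bond)
β4 stroke→J2  (Se1 (Se) sets effort on bond)
β0 stroke→J1  (J1 needs exactly one e-in)
β1 stroke→J3  (common-e at J2 fixed by 4)
β2 stroke→I1  (J3 effort already set via bond 1)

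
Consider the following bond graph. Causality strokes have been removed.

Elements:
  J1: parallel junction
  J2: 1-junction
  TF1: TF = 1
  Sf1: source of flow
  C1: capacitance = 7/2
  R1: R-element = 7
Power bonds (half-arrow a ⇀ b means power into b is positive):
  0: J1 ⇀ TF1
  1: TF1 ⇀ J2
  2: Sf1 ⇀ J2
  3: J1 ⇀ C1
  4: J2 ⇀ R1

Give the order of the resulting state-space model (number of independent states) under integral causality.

1  (C1 all integral)

bond 2 stroke at Sf1  (Sf1: flow source, stroke at near end)
bond 1 stroke at J2  (common-f at J2 fixed by 2)
bond 4 stroke at J2  (common-f at J2 fixed by 2)
bond 0 stroke at TF1  (TF TF1: opposite of bond 1)
bond 3 stroke at J1  (only one effort-in slot at J1)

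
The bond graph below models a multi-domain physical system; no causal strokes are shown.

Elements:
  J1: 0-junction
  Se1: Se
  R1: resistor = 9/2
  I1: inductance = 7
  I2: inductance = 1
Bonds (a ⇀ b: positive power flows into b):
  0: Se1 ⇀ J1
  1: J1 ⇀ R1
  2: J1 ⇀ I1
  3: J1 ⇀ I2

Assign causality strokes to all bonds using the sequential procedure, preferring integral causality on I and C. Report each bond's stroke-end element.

β0 |J1
β1 |R1
β2 |I1
β3 |I2

b0 stroke→J1  (Se1 fixes effort; stroke away)
b1 stroke→R1  (0-jn J1 has e-setter on 0)
b2 stroke→I1  (common-e at J1 fixed by 0)
b3 stroke→I2  (J1: bond 0 brought effort, rest push out)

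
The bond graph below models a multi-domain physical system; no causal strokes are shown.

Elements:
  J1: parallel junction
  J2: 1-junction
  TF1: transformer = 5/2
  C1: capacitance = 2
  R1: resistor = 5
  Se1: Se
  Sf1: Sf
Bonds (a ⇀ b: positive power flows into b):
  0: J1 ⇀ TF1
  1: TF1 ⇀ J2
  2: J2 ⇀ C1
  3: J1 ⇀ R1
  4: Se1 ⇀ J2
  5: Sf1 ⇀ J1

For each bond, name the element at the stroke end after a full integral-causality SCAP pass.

b0 |J1
b1 |TF1
b2 |J2
b3 |R1
b4 |J2
b5 |Sf1

b4 stroke→J2  (Se1 fixes effort; stroke away)
b5 stroke→Sf1  (Sf1 (Sf) sets flow on bond)
b2 stroke→J2  (C1: C, integral causality)
b1 stroke→TF1  (only one flow-in slot at J2)
b0 stroke→J1  (TF1 one-in-one-out from 1)
b3 stroke→R1  (0-jn J1 has e-setter on 0)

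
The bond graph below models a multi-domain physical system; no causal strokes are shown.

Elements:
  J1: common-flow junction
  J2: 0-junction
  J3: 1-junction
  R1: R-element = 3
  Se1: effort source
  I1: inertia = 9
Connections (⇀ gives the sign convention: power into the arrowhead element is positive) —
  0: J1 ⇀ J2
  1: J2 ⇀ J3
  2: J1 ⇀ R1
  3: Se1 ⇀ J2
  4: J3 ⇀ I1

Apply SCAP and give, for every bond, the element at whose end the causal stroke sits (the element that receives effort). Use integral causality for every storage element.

b3 stroke→J2  (Se1: effort source, stroke at far end)
b0 stroke→J1  (J2: bond 3 brought effort, rest push out)
b1 stroke→J3  (J2: bond 3 brought effort, rest push out)
b4 stroke→I1  (closing 1-jn rule on J3)
b2 stroke→R1  (J1 needs exactly one f-in)

#0 stroke at J1
#1 stroke at J3
#2 stroke at R1
#3 stroke at J2
#4 stroke at I1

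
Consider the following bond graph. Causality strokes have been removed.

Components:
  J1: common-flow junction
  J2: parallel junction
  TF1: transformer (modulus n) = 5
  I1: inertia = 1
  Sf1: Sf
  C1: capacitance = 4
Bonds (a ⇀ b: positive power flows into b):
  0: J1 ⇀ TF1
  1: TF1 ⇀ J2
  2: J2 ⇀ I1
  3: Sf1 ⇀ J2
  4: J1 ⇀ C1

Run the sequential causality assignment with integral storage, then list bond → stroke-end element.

b0 |TF1
b1 |J2
b2 |I1
b3 |Sf1
b4 |J1

bond 3 stroke at Sf1  (Sf1 (Sf) sets flow on bond)
bond 2 stroke at I1  (I1: I, integral causality)
bond 1 stroke at J2  (J2 needs exactly one e-in)
bond 0 stroke at TF1  (through TF1, causality passes straight; one stroke at TF1)
bond 4 stroke at J1  (J1 flow already set via bond 0)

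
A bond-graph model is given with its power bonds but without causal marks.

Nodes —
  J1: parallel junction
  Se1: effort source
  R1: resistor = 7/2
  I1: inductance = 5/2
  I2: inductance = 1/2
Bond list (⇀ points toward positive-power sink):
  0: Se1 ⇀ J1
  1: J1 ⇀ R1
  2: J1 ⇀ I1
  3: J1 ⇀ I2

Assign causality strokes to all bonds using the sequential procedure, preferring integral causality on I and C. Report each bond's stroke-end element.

#0 |J1
#1 |R1
#2 |I1
#3 |I2

b0 stroke at J1  (Se1 fixes effort; stroke away)
b1 stroke at R1  (0-jn J1 has e-setter on 0)
b2 stroke at I1  (common-e at J1 fixed by 0)
b3 stroke at I2  (J1 effort already set via bond 0)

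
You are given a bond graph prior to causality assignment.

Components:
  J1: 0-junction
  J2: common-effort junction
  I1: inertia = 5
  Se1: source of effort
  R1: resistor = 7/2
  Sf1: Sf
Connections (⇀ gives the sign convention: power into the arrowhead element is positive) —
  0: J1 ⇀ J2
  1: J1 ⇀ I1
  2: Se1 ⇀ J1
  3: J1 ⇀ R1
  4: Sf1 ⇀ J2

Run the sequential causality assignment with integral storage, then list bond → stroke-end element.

β2 stroke at J1  (Se1: effort source, stroke at far end)
β4 stroke at Sf1  (source Sf1 imposes f)
β0 stroke at J2  (J1 effort already set via bond 2)
β1 stroke at I1  (common-e at J1 fixed by 2)
β3 stroke at R1  (J1 effort already set via bond 2)

β0 →J2
β1 →I1
β2 →J1
β3 →R1
β4 →Sf1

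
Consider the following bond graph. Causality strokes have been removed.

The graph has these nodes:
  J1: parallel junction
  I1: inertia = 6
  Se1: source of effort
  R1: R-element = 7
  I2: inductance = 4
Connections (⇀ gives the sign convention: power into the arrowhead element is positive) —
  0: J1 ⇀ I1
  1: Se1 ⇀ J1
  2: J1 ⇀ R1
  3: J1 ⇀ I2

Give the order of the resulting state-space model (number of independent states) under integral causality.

2  (I1, I2 all integral)

β1 |J1  (Se1 fixes effort; stroke away)
β0 |I1  (J1 effort already set via bond 1)
β2 |R1  (common-e at J1 fixed by 1)
β3 |I2  (J1 effort already set via bond 1)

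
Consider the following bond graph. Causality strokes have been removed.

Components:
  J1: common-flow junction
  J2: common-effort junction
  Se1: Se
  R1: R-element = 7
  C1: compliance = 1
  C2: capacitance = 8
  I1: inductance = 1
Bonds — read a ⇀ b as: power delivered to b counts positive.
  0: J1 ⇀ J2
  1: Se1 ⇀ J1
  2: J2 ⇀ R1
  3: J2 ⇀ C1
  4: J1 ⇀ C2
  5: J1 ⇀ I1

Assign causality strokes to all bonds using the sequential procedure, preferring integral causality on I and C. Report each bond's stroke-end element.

bond 1 stroke at J1  (Se1 fixes effort; stroke away)
bond 3 stroke at J2  (C1: C, integral causality)
bond 0 stroke at J1  (common-e at J2 fixed by 3)
bond 2 stroke at R1  (J2 effort already set via bond 3)
bond 4 stroke at J1  (C2 integral (e out))
bond 5 stroke at I1  (only one flow-in slot at J1)

β0 →J1
β1 →J1
β2 →R1
β3 →J2
β4 →J1
β5 →I1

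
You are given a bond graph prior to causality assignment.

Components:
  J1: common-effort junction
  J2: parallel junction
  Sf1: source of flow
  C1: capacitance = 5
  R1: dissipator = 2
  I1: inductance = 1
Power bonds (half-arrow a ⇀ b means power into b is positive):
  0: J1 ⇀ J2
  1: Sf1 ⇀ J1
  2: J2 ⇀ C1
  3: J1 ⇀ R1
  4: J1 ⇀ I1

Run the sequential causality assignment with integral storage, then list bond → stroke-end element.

#0 stroke at J1
#1 stroke at Sf1
#2 stroke at J2
#3 stroke at R1
#4 stroke at I1

β1 |Sf1  (source Sf1 imposes f)
β2 |J2  (C1 integral (e out))
β0 |J1  (J2 effort already set via bond 2)
β3 |R1  (J1 effort already set via bond 0)
β4 |I1  (0-jn J1 has e-setter on 0)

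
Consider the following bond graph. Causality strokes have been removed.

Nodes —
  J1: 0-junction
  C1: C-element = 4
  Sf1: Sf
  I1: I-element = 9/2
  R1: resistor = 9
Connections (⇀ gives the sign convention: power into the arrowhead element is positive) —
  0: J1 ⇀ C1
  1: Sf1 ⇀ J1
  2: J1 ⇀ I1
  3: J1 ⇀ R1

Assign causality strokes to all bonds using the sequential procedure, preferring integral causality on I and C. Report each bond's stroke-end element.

β1 stroke→Sf1  (Sf1 (Sf) sets flow on bond)
β0 stroke→J1  (prefer integral on C1)
β2 stroke→I1  (J1 effort already set via bond 0)
β3 stroke→R1  (J1 effort already set via bond 0)

bond 0 stroke at J1
bond 1 stroke at Sf1
bond 2 stroke at I1
bond 3 stroke at R1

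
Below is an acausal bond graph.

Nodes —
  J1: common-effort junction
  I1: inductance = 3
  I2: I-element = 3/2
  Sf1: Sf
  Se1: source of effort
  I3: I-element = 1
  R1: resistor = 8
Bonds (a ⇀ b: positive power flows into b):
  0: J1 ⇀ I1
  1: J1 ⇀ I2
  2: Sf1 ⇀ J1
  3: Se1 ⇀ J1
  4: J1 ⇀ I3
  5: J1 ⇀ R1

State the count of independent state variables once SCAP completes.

3  (I1, I2, I3 all integral)

#2 →Sf1  (source Sf1 imposes f)
#3 →J1  (Se1: effort source, stroke at far end)
#0 →I1  (0-jn J1 has e-setter on 3)
#1 →I2  (J1: bond 3 brought effort, rest push out)
#4 →I3  (common-e at J1 fixed by 3)
#5 →R1  (common-e at J1 fixed by 3)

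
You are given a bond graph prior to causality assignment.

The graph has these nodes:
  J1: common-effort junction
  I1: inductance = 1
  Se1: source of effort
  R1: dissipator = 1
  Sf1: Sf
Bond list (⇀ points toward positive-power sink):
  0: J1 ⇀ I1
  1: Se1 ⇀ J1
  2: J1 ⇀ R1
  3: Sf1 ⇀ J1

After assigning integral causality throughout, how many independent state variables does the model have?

1  (I1 all integral)

b1 stroke→J1  (Se1: effort source, stroke at far end)
b3 stroke→Sf1  (Sf1: flow source, stroke at near end)
b0 stroke→I1  (0-jn J1 has e-setter on 1)
b2 stroke→R1  (common-e at J1 fixed by 1)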